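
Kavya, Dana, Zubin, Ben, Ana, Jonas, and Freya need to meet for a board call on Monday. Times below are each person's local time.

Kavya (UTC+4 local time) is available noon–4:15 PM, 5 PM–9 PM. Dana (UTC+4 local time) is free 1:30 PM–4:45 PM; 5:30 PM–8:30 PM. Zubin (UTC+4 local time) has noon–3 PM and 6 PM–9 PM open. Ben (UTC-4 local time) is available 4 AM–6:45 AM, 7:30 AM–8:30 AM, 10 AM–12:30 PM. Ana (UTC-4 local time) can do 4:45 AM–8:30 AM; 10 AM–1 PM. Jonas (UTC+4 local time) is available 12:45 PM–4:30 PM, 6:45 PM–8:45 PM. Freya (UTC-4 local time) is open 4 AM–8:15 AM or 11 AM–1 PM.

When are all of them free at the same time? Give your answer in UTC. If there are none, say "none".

09:30-10:45, 15:00-16:30

Kavya in UTC: 08:00-12:15, 13:00-17:00 (subtract 4h to convert from UTC+4).
Dana in UTC: 09:30-12:45, 13:30-16:30 (subtract 4h to convert from UTC+4).
Zubin in UTC: 08:00-11:00, 14:00-17:00 (subtract 4h to convert from UTC+4).
Ben in UTC: 08:00-10:45, 11:30-12:30, 14:00-16:30 (add 4h to convert from UTC-4).
Ana in UTC: 08:45-12:30, 14:00-17:00 (add 4h to convert from UTC-4).
Jonas in UTC: 08:45-12:30, 14:45-16:45 (subtract 4h to convert from UTC+4).
Freya in UTC: 08:00-12:15, 15:00-17:00 (add 4h to convert from UTC-4).
Kavya ∩ Dana: 09:30-12:15, 13:30-16:30.
Kavya ∩ Dana ∩ Zubin: 09:30-11:00, 14:00-16:30.
Kavya ∩ Dana ∩ Zubin ∩ Ben: 09:30-10:45, 14:00-16:30.
Kavya ∩ Dana ∩ Zubin ∩ Ben ∩ Ana: 09:30-10:45, 14:00-16:30.
Kavya ∩ Dana ∩ Zubin ∩ Ben ∩ Ana ∩ Jonas: 09:30-10:45, 14:45-16:30.
Kavya ∩ Dana ∩ Zubin ∩ Ben ∩ Ana ∩ Jonas ∩ Freya: 09:30-10:45, 15:00-16:30.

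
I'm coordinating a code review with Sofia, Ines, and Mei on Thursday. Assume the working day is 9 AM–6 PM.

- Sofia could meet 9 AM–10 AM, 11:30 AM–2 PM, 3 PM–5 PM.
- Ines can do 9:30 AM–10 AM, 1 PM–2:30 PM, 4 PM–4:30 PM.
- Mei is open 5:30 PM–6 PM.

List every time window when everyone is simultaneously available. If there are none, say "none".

none

Sofia ∩ Ines: 09:30-10:00, 13:00-14:00, 16:00-16:30.
Sofia ∩ Ines ∩ Mei: ∅.
There is no time when everyone is free.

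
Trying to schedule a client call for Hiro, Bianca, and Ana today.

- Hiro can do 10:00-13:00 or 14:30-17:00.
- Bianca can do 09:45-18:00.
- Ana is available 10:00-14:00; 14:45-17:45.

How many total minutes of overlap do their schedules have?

Hiro ∩ Bianca: 10:00-13:00, 14:30-17:00.
Hiro ∩ Bianca ∩ Ana: 10:00-13:00, 14:45-17:00.
Summing the common windows: 180 + 135 = 315 minutes.

315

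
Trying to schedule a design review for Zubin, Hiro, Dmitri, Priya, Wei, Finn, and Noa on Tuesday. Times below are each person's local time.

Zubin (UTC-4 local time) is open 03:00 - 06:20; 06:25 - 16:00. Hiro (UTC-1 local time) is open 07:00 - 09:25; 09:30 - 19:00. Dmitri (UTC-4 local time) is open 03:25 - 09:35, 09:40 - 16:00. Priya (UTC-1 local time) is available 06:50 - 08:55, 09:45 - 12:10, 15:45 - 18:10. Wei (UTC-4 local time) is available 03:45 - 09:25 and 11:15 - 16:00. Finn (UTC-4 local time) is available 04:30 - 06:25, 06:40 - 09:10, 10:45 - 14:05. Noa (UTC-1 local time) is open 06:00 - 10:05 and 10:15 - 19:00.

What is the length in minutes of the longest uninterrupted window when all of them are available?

Zubin in UTC: 07:00-10:20, 10:25-20:00 (add 4h to convert from UTC-4).
Hiro in UTC: 08:00-10:25, 10:30-20:00 (add 1h to convert from UTC-1).
Dmitri in UTC: 07:25-13:35, 13:40-20:00 (add 4h to convert from UTC-4).
Priya in UTC: 07:50-09:55, 10:45-13:10, 16:45-19:10 (add 1h to convert from UTC-1).
Wei in UTC: 07:45-13:25, 15:15-20:00 (add 4h to convert from UTC-4).
Finn in UTC: 08:30-10:25, 10:40-13:10, 14:45-18:05 (add 4h to convert from UTC-4).
Noa in UTC: 07:00-11:05, 11:15-20:00 (add 1h to convert from UTC-1).
Zubin ∩ Hiro: 08:00-10:20, 10:30-20:00.
Zubin ∩ Hiro ∩ Dmitri: 08:00-10:20, 10:30-13:35, 13:40-20:00.
Zubin ∩ Hiro ∩ Dmitri ∩ Priya: 08:00-09:55, 10:45-13:10, 16:45-19:10.
Zubin ∩ Hiro ∩ Dmitri ∩ Priya ∩ Wei: 08:00-09:55, 10:45-13:10, 16:45-19:10.
Zubin ∩ Hiro ∩ Dmitri ∩ Priya ∩ Wei ∩ Finn: 08:30-09:55, 10:45-13:10, 16:45-18:05.
Zubin ∩ Hiro ∩ Dmitri ∩ Priya ∩ Wei ∩ Finn ∩ Noa: 08:30-09:55, 10:45-11:05, 11:15-13:10, 16:45-18:05.
The longest is 11:15-13:10 at 115 minutes.

115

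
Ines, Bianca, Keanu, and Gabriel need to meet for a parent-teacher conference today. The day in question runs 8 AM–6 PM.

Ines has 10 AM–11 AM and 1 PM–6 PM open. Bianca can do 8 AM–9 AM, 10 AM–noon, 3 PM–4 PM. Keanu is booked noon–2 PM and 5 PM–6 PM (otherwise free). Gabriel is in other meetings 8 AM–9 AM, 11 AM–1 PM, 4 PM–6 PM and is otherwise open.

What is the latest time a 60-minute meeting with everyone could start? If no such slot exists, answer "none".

15:00

Ines free: 10:00-11:00, 13:00-18:00.
Bianca free: 08:00-09:00, 10:00-12:00, 15:00-16:00.
Keanu free: 08:00-12:00, 14:00-17:00 (invert busy blocks within the working day).
Gabriel free: 09:00-11:00, 13:00-16:00 (invert busy blocks within the working day).
Ines ∩ Bianca: 10:00-11:00, 15:00-16:00.
Ines ∩ Bianca ∩ Keanu: 10:00-11:00, 15:00-16:00.
Ines ∩ Bianca ∩ Keanu ∩ Gabriel: 10:00-11:00, 15:00-16:00.
So the common availability across everyone is 10:00-11:00, 15:00-16:00.
The last common window of at least 60 minutes is 15:00-16:00; a 60-minute meeting can start as late as 15:00 and still end by 16:00.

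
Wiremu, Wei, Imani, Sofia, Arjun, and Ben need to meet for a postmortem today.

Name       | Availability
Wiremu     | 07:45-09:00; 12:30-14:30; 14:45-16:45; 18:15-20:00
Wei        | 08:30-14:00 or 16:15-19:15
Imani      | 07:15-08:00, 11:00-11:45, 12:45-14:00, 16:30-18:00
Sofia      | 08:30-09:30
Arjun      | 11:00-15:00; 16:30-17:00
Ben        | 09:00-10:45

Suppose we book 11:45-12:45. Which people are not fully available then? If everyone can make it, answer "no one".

Ben, Imani, Sofia, Wiremu

Wiremu: not fully free for 11:45-12:45. Wei: free for 11:45-12:45. Imani: not fully free for 11:45-12:45. Sofia: not fully free for 11:45-12:45. Arjun: free for 11:45-12:45. Ben: not fully free for 11:45-12:45.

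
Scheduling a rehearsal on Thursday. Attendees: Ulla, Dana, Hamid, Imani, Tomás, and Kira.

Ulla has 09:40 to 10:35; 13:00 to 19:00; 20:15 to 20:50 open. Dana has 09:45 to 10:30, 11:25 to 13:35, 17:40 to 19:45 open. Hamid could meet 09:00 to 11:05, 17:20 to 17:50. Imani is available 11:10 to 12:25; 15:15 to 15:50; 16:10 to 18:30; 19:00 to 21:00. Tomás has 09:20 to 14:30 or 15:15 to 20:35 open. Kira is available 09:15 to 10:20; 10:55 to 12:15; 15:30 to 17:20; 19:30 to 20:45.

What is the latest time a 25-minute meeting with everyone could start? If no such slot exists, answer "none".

none

Ulla ∩ Dana: 09:45-10:30, 13:00-13:35, 17:40-19:00.
Ulla ∩ Dana ∩ Hamid: 09:45-10:30, 17:40-17:50.
Ulla ∩ Dana ∩ Hamid ∩ Imani: 17:40-17:50.
Ulla ∩ Dana ∩ Hamid ∩ Imani ∩ Tomás: 17:40-17:50.
Ulla ∩ Dana ∩ Hamid ∩ Imani ∩ Tomás ∩ Kira: ∅.
There is no time when everyone is free.
No common window is at least 25 minutes long.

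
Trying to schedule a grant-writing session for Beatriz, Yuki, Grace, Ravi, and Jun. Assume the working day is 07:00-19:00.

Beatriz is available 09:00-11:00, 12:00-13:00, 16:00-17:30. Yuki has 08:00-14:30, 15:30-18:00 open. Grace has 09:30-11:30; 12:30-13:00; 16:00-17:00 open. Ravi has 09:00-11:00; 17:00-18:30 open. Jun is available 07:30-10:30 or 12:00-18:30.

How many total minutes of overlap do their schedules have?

Beatriz ∩ Yuki: 09:00-11:00, 12:00-13:00, 16:00-17:30.
Beatriz ∩ Yuki ∩ Grace: 09:30-11:00, 12:30-13:00, 16:00-17:00.
Beatriz ∩ Yuki ∩ Grace ∩ Ravi: 09:30-11:00.
Beatriz ∩ Yuki ∩ Grace ∩ Ravi ∩ Jun: 09:30-10:30.
Those are the intersection windows.
That's a single block of 60 minutes.

60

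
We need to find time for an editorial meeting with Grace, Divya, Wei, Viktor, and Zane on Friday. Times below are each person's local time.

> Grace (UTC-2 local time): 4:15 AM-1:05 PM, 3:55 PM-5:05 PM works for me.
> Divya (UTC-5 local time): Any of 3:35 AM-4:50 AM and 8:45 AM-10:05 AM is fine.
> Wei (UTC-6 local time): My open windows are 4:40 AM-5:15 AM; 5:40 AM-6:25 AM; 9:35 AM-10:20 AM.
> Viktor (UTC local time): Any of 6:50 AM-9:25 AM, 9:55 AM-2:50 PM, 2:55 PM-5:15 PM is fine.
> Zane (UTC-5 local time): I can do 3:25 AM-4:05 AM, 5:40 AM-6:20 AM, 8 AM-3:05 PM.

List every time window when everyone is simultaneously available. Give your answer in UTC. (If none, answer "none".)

Grace in UTC: 06:15-15:05, 17:55-19:05 (add 2h to convert from UTC-2).
Divya in UTC: 08:35-09:50, 13:45-15:05 (add 5h to convert from UTC-5).
Wei in UTC: 10:40-11:15, 11:40-12:25, 15:35-16:20 (add 6h to convert from UTC-6).
Viktor in UTC: 06:50-09:25, 09:55-14:50, 14:55-17:15.
Zane in UTC: 08:25-09:05, 10:40-11:20, 13:00-20:05 (add 5h to convert from UTC-5).
Grace ∩ Divya: 08:35-09:50, 13:45-15:05.
Grace ∩ Divya ∩ Wei: ∅.
Grace ∩ Divya ∩ Wei ∩ Viktor: ∅.
Grace ∩ Divya ∩ Wei ∩ Viktor ∩ Zane: ∅.
There is no time when everyone is free.

none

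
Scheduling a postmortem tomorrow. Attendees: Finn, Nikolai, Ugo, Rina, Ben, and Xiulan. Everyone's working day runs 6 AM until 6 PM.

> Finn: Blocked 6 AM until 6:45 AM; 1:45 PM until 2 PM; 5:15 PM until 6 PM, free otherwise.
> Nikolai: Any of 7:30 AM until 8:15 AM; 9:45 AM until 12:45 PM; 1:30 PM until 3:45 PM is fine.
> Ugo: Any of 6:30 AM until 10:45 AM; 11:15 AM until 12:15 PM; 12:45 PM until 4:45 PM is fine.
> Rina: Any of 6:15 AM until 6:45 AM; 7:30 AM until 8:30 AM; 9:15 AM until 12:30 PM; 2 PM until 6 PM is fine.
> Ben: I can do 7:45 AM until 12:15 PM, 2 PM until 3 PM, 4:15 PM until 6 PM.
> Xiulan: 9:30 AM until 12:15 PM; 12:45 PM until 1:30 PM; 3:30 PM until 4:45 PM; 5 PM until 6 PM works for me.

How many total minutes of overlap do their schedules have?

120

Finn free: 06:45-13:45, 14:00-17:15 (invert busy blocks within the working day).
Nikolai free: 07:30-08:15, 09:45-12:45, 13:30-15:45.
Ugo free: 06:30-10:45, 11:15-12:15, 12:45-16:45.
Rina free: 06:15-06:45, 07:30-08:30, 09:15-12:30, 14:00-18:00.
Ben free: 07:45-12:15, 14:00-15:00, 16:15-18:00.
Xiulan free: 09:30-12:15, 12:45-13:30, 15:30-16:45, 17:00-18:00.
Finn ∩ Nikolai: 07:30-08:15, 09:45-12:45, 13:30-13:45, 14:00-15:45.
Finn ∩ Nikolai ∩ Ugo: 07:30-08:15, 09:45-10:45, 11:15-12:15, 13:30-13:45, 14:00-15:45.
Finn ∩ Nikolai ∩ Ugo ∩ Rina: 07:30-08:15, 09:45-10:45, 11:15-12:15, 14:00-15:45.
Finn ∩ Nikolai ∩ Ugo ∩ Rina ∩ Ben: 07:45-08:15, 09:45-10:45, 11:15-12:15, 14:00-15:00.
Finn ∩ Nikolai ∩ Ugo ∩ Rina ∩ Ben ∩ Xiulan: 09:45-10:45, 11:15-12:15.
Those are the intersection windows.
Summing the common windows: 60 + 60 = 120 minutes.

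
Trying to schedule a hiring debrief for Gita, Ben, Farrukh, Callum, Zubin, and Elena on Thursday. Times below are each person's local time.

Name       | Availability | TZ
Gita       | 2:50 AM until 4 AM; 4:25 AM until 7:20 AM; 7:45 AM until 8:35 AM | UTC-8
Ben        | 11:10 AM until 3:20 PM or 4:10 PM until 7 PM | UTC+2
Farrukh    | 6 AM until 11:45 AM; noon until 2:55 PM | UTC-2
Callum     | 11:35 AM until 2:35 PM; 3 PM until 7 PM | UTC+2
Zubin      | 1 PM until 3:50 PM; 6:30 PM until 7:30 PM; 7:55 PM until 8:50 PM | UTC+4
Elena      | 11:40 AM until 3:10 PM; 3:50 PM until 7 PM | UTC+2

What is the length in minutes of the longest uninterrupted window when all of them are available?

Gita in UTC: 10:50-12:00, 12:25-15:20, 15:45-16:35 (add 8h to convert from UTC-8).
Ben in UTC: 09:10-13:20, 14:10-17:00 (subtract 2h to convert from UTC+2).
Farrukh in UTC: 08:00-13:45, 14:00-16:55 (add 2h to convert from UTC-2).
Callum in UTC: 09:35-12:35, 13:00-17:00 (subtract 2h to convert from UTC+2).
Zubin in UTC: 09:00-11:50, 14:30-15:30, 15:55-16:50 (subtract 4h to convert from UTC+4).
Elena in UTC: 09:40-13:10, 13:50-17:00 (subtract 2h to convert from UTC+2).
Gita ∩ Ben: 10:50-12:00, 12:25-13:20, 14:10-15:20, 15:45-16:35.
Gita ∩ Ben ∩ Farrukh: 10:50-12:00, 12:25-13:20, 14:10-15:20, 15:45-16:35.
Gita ∩ Ben ∩ Farrukh ∩ Callum: 10:50-12:00, 12:25-12:35, 13:00-13:20, 14:10-15:20, 15:45-16:35.
Gita ∩ Ben ∩ Farrukh ∩ Callum ∩ Zubin: 10:50-11:50, 14:30-15:20, 15:55-16:35.
Gita ∩ Ben ∩ Farrukh ∩ Callum ∩ Zubin ∩ Elena: 10:50-11:50, 14:30-15:20, 15:55-16:35.
The longest is 10:50-11:50 at 60 minutes.

60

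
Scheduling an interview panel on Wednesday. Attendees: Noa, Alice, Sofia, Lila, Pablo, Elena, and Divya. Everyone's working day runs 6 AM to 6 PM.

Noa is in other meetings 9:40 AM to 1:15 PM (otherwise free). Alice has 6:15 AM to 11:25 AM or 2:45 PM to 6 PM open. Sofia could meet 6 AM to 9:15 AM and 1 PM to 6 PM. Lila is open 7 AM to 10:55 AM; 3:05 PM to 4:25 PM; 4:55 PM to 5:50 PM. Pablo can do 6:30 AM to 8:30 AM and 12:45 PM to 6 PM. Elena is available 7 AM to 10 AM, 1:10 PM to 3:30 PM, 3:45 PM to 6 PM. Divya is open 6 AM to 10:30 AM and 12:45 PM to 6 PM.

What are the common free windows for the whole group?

07:00-08:30, 15:05-15:30, 15:45-16:25, 16:55-17:50

Noa free: 06:00-09:40, 13:15-18:00 (invert busy blocks within the working day).
Alice free: 06:15-11:25, 14:45-18:00.
Sofia free: 06:00-09:15, 13:00-18:00.
Lila free: 07:00-10:55, 15:05-16:25, 16:55-17:50.
Pablo free: 06:30-08:30, 12:45-18:00.
Elena free: 07:00-10:00, 13:10-15:30, 15:45-18:00.
Divya free: 06:00-10:30, 12:45-18:00.
Noa ∩ Alice: 06:15-09:40, 14:45-18:00.
Noa ∩ Alice ∩ Sofia: 06:15-09:15, 14:45-18:00.
Noa ∩ Alice ∩ Sofia ∩ Lila: 07:00-09:15, 15:05-16:25, 16:55-17:50.
Noa ∩ Alice ∩ Sofia ∩ Lila ∩ Pablo: 07:00-08:30, 15:05-16:25, 16:55-17:50.
Noa ∩ Alice ∩ Sofia ∩ Lila ∩ Pablo ∩ Elena: 07:00-08:30, 15:05-15:30, 15:45-16:25, 16:55-17:50.
Noa ∩ Alice ∩ Sofia ∩ Lila ∩ Pablo ∩ Elena ∩ Divya: 07:00-08:30, 15:05-15:30, 15:45-16:25, 16:55-17:50.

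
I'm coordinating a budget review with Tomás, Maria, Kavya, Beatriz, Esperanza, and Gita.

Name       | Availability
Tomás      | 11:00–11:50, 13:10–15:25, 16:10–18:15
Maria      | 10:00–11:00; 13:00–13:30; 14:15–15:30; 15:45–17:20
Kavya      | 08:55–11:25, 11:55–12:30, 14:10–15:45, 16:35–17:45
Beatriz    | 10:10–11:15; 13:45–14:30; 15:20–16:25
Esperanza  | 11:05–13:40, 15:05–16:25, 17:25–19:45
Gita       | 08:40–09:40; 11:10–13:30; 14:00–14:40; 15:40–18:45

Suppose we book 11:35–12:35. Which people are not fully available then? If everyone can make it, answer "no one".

Beatriz, Kavya, Maria, Tomás

Tomás: not fully free for 11:35-12:35. Maria: not fully free for 11:35-12:35. Kavya: not fully free for 11:35-12:35. Beatriz: not fully free for 11:35-12:35. Esperanza: free for 11:35-12:35. Gita: free for 11:35-12:35.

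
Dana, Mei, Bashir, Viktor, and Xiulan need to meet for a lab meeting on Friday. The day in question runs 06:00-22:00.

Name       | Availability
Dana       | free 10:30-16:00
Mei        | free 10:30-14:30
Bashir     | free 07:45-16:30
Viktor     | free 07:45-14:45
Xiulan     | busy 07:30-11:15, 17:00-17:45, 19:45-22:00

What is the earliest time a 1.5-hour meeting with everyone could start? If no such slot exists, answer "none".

11:15

Dana free: 10:30-16:00.
Mei free: 10:30-14:30.
Bashir free: 07:45-16:30.
Viktor free: 07:45-14:45.
Xiulan free: 06:00-07:30, 11:15-17:00, 17:45-19:45 (invert busy blocks within the working day).
Dana ∩ Mei: 10:30-14:30.
Dana ∩ Mei ∩ Bashir: 10:30-14:30.
Dana ∩ Mei ∩ Bashir ∩ Viktor: 10:30-14:30.
Dana ∩ Mei ∩ Bashir ∩ Viktor ∩ Xiulan: 11:15-14:30.
So the common availability across everyone is 11:15-14:30.
The first common window of at least 90 minutes is 11:15-14:30, so the earliest start is 11:15.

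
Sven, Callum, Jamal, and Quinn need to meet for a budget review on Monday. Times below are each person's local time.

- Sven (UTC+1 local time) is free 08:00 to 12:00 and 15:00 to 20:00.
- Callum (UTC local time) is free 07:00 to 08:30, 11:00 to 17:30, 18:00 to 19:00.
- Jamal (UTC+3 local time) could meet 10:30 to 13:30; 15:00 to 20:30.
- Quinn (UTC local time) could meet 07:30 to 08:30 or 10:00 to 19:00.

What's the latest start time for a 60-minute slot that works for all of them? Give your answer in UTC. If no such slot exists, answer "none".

16:30

Sven in UTC: 07:00-11:00, 14:00-19:00 (subtract 1h to convert from UTC+1).
Callum in UTC: 07:00-08:30, 11:00-17:30, 18:00-19:00.
Jamal in UTC: 07:30-10:30, 12:00-17:30 (subtract 3h to convert from UTC+3).
Quinn in UTC: 07:30-08:30, 10:00-19:00.
Sven ∩ Callum: 07:00-08:30, 14:00-17:30, 18:00-19:00.
Sven ∩ Callum ∩ Jamal: 07:30-08:30, 14:00-17:30.
Sven ∩ Callum ∩ Jamal ∩ Quinn: 07:30-08:30, 14:00-17:30.
The last common window of at least 60 minutes is 14:00-17:30; a 60-minute meeting can start as late as 16:30 and still end by 17:30.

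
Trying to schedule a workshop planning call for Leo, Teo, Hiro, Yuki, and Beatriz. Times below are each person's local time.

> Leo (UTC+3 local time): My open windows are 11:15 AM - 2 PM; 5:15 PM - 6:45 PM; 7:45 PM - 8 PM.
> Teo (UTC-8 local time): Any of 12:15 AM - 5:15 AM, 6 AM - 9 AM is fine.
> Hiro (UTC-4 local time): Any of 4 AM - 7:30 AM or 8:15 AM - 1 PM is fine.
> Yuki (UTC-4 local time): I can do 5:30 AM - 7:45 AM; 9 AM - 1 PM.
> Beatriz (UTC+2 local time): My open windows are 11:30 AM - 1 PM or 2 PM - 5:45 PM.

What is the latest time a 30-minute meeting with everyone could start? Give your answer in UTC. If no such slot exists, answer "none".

Leo in UTC: 08:15-11:00, 14:15-15:45, 16:45-17:00 (subtract 3h to convert from UTC+3).
Teo in UTC: 08:15-13:15, 14:00-17:00 (add 8h to convert from UTC-8).
Hiro in UTC: 08:00-11:30, 12:15-17:00 (add 4h to convert from UTC-4).
Yuki in UTC: 09:30-11:45, 13:00-17:00 (add 4h to convert from UTC-4).
Beatriz in UTC: 09:30-11:00, 12:00-15:45 (subtract 2h to convert from UTC+2).
Leo ∩ Teo: 08:15-11:00, 14:15-15:45, 16:45-17:00.
Leo ∩ Teo ∩ Hiro: 08:15-11:00, 14:15-15:45, 16:45-17:00.
Leo ∩ Teo ∩ Hiro ∩ Yuki: 09:30-11:00, 14:15-15:45, 16:45-17:00.
Leo ∩ Teo ∩ Hiro ∩ Yuki ∩ Beatriz: 09:30-11:00, 14:15-15:45.
The last common window of at least 30 minutes is 14:15-15:45; a 30-minute meeting can start as late as 15:15 and still end by 15:45.

15:15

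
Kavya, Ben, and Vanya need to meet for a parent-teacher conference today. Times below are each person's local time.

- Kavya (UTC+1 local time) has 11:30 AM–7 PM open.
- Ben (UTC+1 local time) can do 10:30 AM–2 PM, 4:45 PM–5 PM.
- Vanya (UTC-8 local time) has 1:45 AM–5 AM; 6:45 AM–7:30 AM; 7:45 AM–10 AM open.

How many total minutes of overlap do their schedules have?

Kavya in UTC: 10:30-18:00 (subtract 1h to convert from UTC+1).
Ben in UTC: 09:30-13:00, 15:45-16:00 (subtract 1h to convert from UTC+1).
Vanya in UTC: 09:45-13:00, 14:45-15:30, 15:45-18:00 (add 8h to convert from UTC-8).
Kavya ∩ Ben: 10:30-13:00, 15:45-16:00.
Kavya ∩ Ben ∩ Vanya: 10:30-13:00, 15:45-16:00.
Those are the intersection windows.
Summing the common windows: 150 + 15 = 165 minutes.

165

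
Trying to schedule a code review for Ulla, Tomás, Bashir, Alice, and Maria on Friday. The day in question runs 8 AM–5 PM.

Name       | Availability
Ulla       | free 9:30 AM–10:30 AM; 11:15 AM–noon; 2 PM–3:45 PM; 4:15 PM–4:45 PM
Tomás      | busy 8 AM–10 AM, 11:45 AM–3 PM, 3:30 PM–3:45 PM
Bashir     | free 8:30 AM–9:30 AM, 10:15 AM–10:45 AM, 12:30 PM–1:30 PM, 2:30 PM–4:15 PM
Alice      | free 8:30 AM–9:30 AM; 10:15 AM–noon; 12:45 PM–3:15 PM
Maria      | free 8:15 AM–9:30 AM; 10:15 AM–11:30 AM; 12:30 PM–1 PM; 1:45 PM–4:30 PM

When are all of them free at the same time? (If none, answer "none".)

10:15-10:30, 15:00-15:15

Ulla free: 09:30-10:30, 11:15-12:00, 14:00-15:45, 16:15-16:45.
Tomás free: 10:00-11:45, 15:00-15:30, 15:45-17:00 (invert busy blocks within the working day).
Bashir free: 08:30-09:30, 10:15-10:45, 12:30-13:30, 14:30-16:15.
Alice free: 08:30-09:30, 10:15-12:00, 12:45-15:15.
Maria free: 08:15-09:30, 10:15-11:30, 12:30-13:00, 13:45-16:30.
Ulla ∩ Tomás: 10:00-10:30, 11:15-11:45, 15:00-15:30, 16:15-16:45.
Ulla ∩ Tomás ∩ Bashir: 10:15-10:30, 15:00-15:30.
Ulla ∩ Tomás ∩ Bashir ∩ Alice: 10:15-10:30, 15:00-15:15.
Ulla ∩ Tomás ∩ Bashir ∩ Alice ∩ Maria: 10:15-10:30, 15:00-15:15.
Those are the intersection windows.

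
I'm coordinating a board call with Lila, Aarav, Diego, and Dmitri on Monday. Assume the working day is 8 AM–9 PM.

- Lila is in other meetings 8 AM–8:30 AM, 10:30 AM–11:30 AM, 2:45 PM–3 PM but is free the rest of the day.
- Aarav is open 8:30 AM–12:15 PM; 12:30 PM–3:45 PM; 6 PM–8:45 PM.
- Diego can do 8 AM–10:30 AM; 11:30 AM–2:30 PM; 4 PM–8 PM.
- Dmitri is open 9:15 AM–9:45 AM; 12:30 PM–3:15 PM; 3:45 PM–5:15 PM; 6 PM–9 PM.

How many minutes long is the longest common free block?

Lila free: 08:30-10:30, 11:30-14:45, 15:00-21:00 (invert busy blocks within the working day).
Aarav free: 08:30-12:15, 12:30-15:45, 18:00-20:45.
Diego free: 08:00-10:30, 11:30-14:30, 16:00-20:00.
Dmitri free: 09:15-09:45, 12:30-15:15, 15:45-17:15, 18:00-21:00.
Lila ∩ Aarav: 08:30-10:30, 11:30-12:15, 12:30-14:45, 15:00-15:45, 18:00-20:45.
Lila ∩ Aarav ∩ Diego: 08:30-10:30, 11:30-12:15, 12:30-14:30, 18:00-20:00.
Lila ∩ Aarav ∩ Diego ∩ Dmitri: 09:15-09:45, 12:30-14:30, 18:00-20:00.
The longest is 12:30-14:30 at 120 minutes.

120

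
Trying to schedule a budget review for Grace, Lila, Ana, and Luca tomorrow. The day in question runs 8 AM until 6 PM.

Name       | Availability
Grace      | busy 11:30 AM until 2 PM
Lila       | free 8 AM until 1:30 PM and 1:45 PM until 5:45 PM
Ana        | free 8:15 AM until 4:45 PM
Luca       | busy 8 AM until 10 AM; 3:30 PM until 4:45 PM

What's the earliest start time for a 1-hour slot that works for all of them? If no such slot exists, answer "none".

10:00

Grace free: 08:00-11:30, 14:00-18:00 (invert busy blocks within the working day).
Lila free: 08:00-13:30, 13:45-17:45.
Ana free: 08:15-16:45.
Luca free: 10:00-15:30, 16:45-18:00 (invert busy blocks within the working day).
Grace ∩ Lila: 08:00-11:30, 14:00-17:45.
Grace ∩ Lila ∩ Ana: 08:15-11:30, 14:00-16:45.
Grace ∩ Lila ∩ Ana ∩ Luca: 10:00-11:30, 14:00-15:30.
So the common availability across everyone is 10:00-11:30, 14:00-15:30.
The first common window of at least 60 minutes is 10:00-11:30, so the earliest start is 10:00.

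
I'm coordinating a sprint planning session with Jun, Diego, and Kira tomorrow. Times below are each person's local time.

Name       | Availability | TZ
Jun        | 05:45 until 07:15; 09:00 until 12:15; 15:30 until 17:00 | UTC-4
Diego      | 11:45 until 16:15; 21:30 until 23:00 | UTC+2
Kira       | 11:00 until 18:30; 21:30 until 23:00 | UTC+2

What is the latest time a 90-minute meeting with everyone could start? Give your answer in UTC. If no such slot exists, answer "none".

19:30

Jun in UTC: 09:45-11:15, 13:00-16:15, 19:30-21:00 (add 4h to convert from UTC-4).
Diego in UTC: 09:45-14:15, 19:30-21:00 (subtract 2h to convert from UTC+2).
Kira in UTC: 09:00-16:30, 19:30-21:00 (subtract 2h to convert from UTC+2).
Jun ∩ Diego: 09:45-11:15, 13:00-14:15, 19:30-21:00.
Jun ∩ Diego ∩ Kira: 09:45-11:15, 13:00-14:15, 19:30-21:00.
The last common window of at least 90 minutes is 19:30-21:00; a 90-minute meeting can start as late as 19:30 and still end by 21:00.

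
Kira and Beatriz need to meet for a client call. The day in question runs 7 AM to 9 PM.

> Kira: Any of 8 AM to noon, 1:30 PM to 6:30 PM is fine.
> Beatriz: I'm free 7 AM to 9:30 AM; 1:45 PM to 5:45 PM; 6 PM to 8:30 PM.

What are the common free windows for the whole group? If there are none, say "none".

08:00-09:30, 13:45-17:45, 18:00-18:30

Kira ∩ Beatriz: 08:00-09:30, 13:45-17:45, 18:00-18:30.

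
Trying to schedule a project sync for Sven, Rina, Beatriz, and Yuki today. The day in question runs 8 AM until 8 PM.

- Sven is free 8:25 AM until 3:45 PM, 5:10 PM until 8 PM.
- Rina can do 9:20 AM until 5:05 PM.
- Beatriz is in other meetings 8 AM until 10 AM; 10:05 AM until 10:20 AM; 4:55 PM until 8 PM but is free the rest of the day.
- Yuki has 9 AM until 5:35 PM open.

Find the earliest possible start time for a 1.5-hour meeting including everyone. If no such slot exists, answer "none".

Sven free: 08:25-15:45, 17:10-20:00.
Rina free: 09:20-17:05.
Beatriz free: 10:00-10:05, 10:20-16:55 (invert busy blocks within the working day).
Yuki free: 09:00-17:35.
Sven ∩ Rina: 09:20-15:45.
Sven ∩ Rina ∩ Beatriz: 10:00-10:05, 10:20-15:45.
Sven ∩ Rina ∩ Beatriz ∩ Yuki: 10:00-10:05, 10:20-15:45.
The first common window of at least 90 minutes is 10:20-15:45, so the earliest start is 10:20.

10:20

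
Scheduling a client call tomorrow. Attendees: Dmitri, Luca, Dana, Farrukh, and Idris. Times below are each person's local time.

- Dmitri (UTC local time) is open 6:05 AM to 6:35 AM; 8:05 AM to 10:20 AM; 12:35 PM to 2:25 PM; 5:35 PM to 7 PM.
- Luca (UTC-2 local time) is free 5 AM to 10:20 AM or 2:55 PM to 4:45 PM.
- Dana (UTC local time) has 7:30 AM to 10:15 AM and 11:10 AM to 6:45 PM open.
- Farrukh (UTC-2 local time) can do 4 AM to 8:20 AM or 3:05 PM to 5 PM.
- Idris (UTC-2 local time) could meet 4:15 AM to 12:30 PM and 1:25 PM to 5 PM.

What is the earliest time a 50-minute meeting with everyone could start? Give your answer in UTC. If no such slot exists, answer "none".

08:05

Dmitri in UTC: 06:05-06:35, 08:05-10:20, 12:35-14:25, 17:35-19:00.
Luca in UTC: 07:00-12:20, 16:55-18:45 (add 2h to convert from UTC-2).
Dana in UTC: 07:30-10:15, 11:10-18:45.
Farrukh in UTC: 06:00-10:20, 17:05-19:00 (add 2h to convert from UTC-2).
Idris in UTC: 06:15-14:30, 15:25-19:00 (add 2h to convert from UTC-2).
Dmitri ∩ Luca: 08:05-10:20, 17:35-18:45.
Dmitri ∩ Luca ∩ Dana: 08:05-10:15, 17:35-18:45.
Dmitri ∩ Luca ∩ Dana ∩ Farrukh: 08:05-10:15, 17:35-18:45.
Dmitri ∩ Luca ∩ Dana ∩ Farrukh ∩ Idris: 08:05-10:15, 17:35-18:45.
The first common window of at least 50 minutes is 08:05-10:15, so the earliest start is 08:05.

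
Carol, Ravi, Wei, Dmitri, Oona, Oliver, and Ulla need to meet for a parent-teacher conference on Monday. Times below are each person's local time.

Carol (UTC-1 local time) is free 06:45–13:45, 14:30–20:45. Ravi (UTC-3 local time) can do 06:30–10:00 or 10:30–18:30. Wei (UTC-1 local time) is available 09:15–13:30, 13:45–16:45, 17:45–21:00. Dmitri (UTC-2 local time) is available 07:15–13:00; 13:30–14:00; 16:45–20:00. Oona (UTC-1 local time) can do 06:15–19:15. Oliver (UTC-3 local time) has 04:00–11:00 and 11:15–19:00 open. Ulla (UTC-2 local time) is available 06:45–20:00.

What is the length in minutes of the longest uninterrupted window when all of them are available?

Carol in UTC: 07:45-14:45, 15:30-21:45 (add 1h to convert from UTC-1).
Ravi in UTC: 09:30-13:00, 13:30-21:30 (add 3h to convert from UTC-3).
Wei in UTC: 10:15-14:30, 14:45-17:45, 18:45-22:00 (add 1h to convert from UTC-1).
Dmitri in UTC: 09:15-15:00, 15:30-16:00, 18:45-22:00 (add 2h to convert from UTC-2).
Oona in UTC: 07:15-20:15 (add 1h to convert from UTC-1).
Oliver in UTC: 07:00-14:00, 14:15-22:00 (add 3h to convert from UTC-3).
Ulla in UTC: 08:45-22:00 (add 2h to convert from UTC-2).
Carol ∩ Ravi: 09:30-13:00, 13:30-14:45, 15:30-21:30.
Carol ∩ Ravi ∩ Wei: 10:15-13:00, 13:30-14:30, 15:30-17:45, 18:45-21:30.
Carol ∩ Ravi ∩ Wei ∩ Dmitri: 10:15-13:00, 13:30-14:30, 15:30-16:00, 18:45-21:30.
Carol ∩ Ravi ∩ Wei ∩ Dmitri ∩ Oona: 10:15-13:00, 13:30-14:30, 15:30-16:00, 18:45-20:15.
Carol ∩ Ravi ∩ Wei ∩ Dmitri ∩ Oona ∩ Oliver: 10:15-13:00, 13:30-14:00, 14:15-14:30, 15:30-16:00, 18:45-20:15.
Carol ∩ Ravi ∩ Wei ∩ Dmitri ∩ Oona ∩ Oliver ∩ Ulla: 10:15-13:00, 13:30-14:00, 14:15-14:30, 15:30-16:00, 18:45-20:15.
The longest is 10:15-13:00 at 165 minutes.

165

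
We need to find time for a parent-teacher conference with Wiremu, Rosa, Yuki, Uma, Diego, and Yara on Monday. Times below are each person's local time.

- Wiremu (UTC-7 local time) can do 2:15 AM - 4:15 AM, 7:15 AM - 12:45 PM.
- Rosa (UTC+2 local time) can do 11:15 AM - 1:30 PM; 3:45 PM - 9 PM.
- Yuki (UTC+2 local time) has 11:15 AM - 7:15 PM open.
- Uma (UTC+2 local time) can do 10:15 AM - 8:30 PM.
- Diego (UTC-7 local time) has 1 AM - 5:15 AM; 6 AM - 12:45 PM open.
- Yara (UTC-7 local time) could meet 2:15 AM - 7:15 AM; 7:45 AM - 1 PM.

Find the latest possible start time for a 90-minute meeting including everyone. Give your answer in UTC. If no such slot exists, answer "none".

Wiremu in UTC: 09:15-11:15, 14:15-19:45 (add 7h to convert from UTC-7).
Rosa in UTC: 09:15-11:30, 13:45-19:00 (subtract 2h to convert from UTC+2).
Yuki in UTC: 09:15-17:15 (subtract 2h to convert from UTC+2).
Uma in UTC: 08:15-18:30 (subtract 2h to convert from UTC+2).
Diego in UTC: 08:00-12:15, 13:00-19:45 (add 7h to convert from UTC-7).
Yara in UTC: 09:15-14:15, 14:45-20:00 (add 7h to convert from UTC-7).
Wiremu ∩ Rosa: 09:15-11:15, 14:15-19:00.
Wiremu ∩ Rosa ∩ Yuki: 09:15-11:15, 14:15-17:15.
Wiremu ∩ Rosa ∩ Yuki ∩ Uma: 09:15-11:15, 14:15-17:15.
Wiremu ∩ Rosa ∩ Yuki ∩ Uma ∩ Diego: 09:15-11:15, 14:15-17:15.
Wiremu ∩ Rosa ∩ Yuki ∩ Uma ∩ Diego ∩ Yara: 09:15-11:15, 14:45-17:15.
The last common window of at least 90 minutes is 14:45-17:15; a 90-minute meeting can start as late as 15:45 and still end by 17:15.

15:45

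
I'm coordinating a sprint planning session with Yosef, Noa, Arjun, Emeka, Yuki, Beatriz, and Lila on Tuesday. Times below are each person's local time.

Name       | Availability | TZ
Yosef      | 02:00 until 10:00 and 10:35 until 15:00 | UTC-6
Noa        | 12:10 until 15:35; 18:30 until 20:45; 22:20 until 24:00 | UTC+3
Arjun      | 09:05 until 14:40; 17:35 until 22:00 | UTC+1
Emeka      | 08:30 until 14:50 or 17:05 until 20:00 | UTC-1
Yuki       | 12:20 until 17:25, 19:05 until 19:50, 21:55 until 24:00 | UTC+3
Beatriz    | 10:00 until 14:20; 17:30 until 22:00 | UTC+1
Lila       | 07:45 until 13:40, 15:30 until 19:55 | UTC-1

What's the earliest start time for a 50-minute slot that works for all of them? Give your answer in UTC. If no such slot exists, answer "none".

Yosef in UTC: 08:00-16:00, 16:35-21:00 (add 6h to convert from UTC-6).
Noa in UTC: 09:10-12:35, 15:30-17:45, 19:20-21:00 (subtract 3h to convert from UTC+3).
Arjun in UTC: 08:05-13:40, 16:35-21:00 (subtract 1h to convert from UTC+1).
Emeka in UTC: 09:30-15:50, 18:05-21:00 (add 1h to convert from UTC-1).
Yuki in UTC: 09:20-14:25, 16:05-16:50, 18:55-21:00 (subtract 3h to convert from UTC+3).
Beatriz in UTC: 09:00-13:20, 16:30-21:00 (subtract 1h to convert from UTC+1).
Lila in UTC: 08:45-14:40, 16:30-20:55 (add 1h to convert from UTC-1).
Yosef ∩ Noa: 09:10-12:35, 15:30-16:00, 16:35-17:45, 19:20-21:00.
Yosef ∩ Noa ∩ Arjun: 09:10-12:35, 16:35-17:45, 19:20-21:00.
Yosef ∩ Noa ∩ Arjun ∩ Emeka: 09:30-12:35, 19:20-21:00.
Yosef ∩ Noa ∩ Arjun ∩ Emeka ∩ Yuki: 09:30-12:35, 19:20-21:00.
Yosef ∩ Noa ∩ Arjun ∩ Emeka ∩ Yuki ∩ Beatriz: 09:30-12:35, 19:20-21:00.
Yosef ∩ Noa ∩ Arjun ∩ Emeka ∩ Yuki ∩ Beatriz ∩ Lila: 09:30-12:35, 19:20-20:55.
The first common window of at least 50 minutes is 09:30-12:35, so the earliest start is 09:30.

09:30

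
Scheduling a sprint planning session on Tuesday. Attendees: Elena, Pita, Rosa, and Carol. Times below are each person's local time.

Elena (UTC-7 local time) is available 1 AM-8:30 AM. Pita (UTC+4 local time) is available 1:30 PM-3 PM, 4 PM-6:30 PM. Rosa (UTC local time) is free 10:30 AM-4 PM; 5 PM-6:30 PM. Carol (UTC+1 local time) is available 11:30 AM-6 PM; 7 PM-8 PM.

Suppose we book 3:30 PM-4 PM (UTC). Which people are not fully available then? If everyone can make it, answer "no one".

Elena, Pita

Elena in UTC: 08:00-15:30 (add 7h to convert from UTC-7).
Pita in UTC: 09:30-11:00, 12:00-14:30 (subtract 4h to convert from UTC+4).
Rosa in UTC: 10:30-16:00, 17:00-18:30.
Carol in UTC: 10:30-17:00, 18:00-19:00 (subtract 1h to convert from UTC+1).
Elena: not fully free for 15:30-16:00. Pita: not fully free for 15:30-16:00. Rosa: free for 15:30-16:00. Carol: free for 15:30-16:00.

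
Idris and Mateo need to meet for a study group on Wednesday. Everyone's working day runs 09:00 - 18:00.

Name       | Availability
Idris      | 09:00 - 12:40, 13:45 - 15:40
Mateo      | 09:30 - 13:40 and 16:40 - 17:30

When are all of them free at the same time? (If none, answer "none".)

Idris ∩ Mateo: 09:30-12:40.

09:30-12:40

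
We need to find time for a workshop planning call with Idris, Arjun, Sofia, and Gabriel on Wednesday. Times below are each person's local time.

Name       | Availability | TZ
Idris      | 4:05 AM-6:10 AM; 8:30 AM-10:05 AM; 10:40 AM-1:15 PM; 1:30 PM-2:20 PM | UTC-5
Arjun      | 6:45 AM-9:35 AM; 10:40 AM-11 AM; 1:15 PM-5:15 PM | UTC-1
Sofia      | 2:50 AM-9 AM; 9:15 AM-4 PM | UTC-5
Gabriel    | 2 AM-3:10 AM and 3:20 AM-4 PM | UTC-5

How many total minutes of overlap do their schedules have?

295

Idris in UTC: 09:05-11:10, 13:30-15:05, 15:40-18:15, 18:30-19:20 (add 5h to convert from UTC-5).
Arjun in UTC: 07:45-10:35, 11:40-12:00, 14:15-18:15 (add 1h to convert from UTC-1).
Sofia in UTC: 07:50-14:00, 14:15-21:00 (add 5h to convert from UTC-5).
Gabriel in UTC: 07:00-08:10, 08:20-21:00 (add 5h to convert from UTC-5).
Idris ∩ Arjun: 09:05-10:35, 14:15-15:05, 15:40-18:15.
Idris ∩ Arjun ∩ Sofia: 09:05-10:35, 14:15-15:05, 15:40-18:15.
Idris ∩ Arjun ∩ Sofia ∩ Gabriel: 09:05-10:35, 14:15-15:05, 15:40-18:15.
Summing the common windows: 90 + 50 + 155 = 295 minutes.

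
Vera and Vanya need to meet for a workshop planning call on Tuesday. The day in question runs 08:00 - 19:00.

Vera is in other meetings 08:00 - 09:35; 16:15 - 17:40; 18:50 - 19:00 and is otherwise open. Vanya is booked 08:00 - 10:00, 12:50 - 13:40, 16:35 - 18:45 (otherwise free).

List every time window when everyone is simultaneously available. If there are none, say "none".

10:00-12:50, 13:40-16:15, 18:45-18:50

Vera free: 09:35-16:15, 17:40-18:50 (invert busy blocks within the working day).
Vanya free: 10:00-12:50, 13:40-16:35, 18:45-19:00 (invert busy blocks within the working day).
Vera ∩ Vanya: 10:00-12:50, 13:40-16:15, 18:45-18:50.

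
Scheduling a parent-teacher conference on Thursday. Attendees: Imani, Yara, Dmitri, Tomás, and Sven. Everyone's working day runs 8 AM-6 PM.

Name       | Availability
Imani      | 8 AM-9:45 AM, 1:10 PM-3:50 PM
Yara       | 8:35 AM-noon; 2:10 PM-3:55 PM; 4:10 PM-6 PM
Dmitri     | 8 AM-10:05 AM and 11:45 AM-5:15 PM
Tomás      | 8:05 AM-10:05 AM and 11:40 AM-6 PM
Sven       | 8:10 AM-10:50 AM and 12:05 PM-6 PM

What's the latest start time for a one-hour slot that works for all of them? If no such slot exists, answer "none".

Imani ∩ Yara: 08:35-09:45, 14:10-15:50.
Imani ∩ Yara ∩ Dmitri: 08:35-09:45, 14:10-15:50.
Imani ∩ Yara ∩ Dmitri ∩ Tomás: 08:35-09:45, 14:10-15:50.
Imani ∩ Yara ∩ Dmitri ∩ Tomás ∩ Sven: 08:35-09:45, 14:10-15:50.
Those are the intersection windows.
The last common window of at least 60 minutes is 14:10-15:50; a 60-minute meeting can start as late as 14:50 and still end by 15:50.

14:50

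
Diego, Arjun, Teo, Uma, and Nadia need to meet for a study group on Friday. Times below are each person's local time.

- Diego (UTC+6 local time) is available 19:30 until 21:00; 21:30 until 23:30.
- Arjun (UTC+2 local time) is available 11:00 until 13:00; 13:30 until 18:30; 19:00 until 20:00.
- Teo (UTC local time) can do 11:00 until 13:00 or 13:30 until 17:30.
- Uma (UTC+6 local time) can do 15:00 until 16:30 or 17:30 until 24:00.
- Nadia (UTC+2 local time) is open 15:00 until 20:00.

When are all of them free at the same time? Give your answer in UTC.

Diego in UTC: 13:30-15:00, 15:30-17:30 (subtract 6h to convert from UTC+6).
Arjun in UTC: 09:00-11:00, 11:30-16:30, 17:00-18:00 (subtract 2h to convert from UTC+2).
Teo in UTC: 11:00-13:00, 13:30-17:30.
Uma in UTC: 09:00-10:30, 11:30-18:00 (subtract 6h to convert from UTC+6).
Nadia in UTC: 13:00-18:00 (subtract 2h to convert from UTC+2).
Diego ∩ Arjun: 13:30-15:00, 15:30-16:30, 17:00-17:30.
Diego ∩ Arjun ∩ Teo: 13:30-15:00, 15:30-16:30, 17:00-17:30.
Diego ∩ Arjun ∩ Teo ∩ Uma: 13:30-15:00, 15:30-16:30, 17:00-17:30.
Diego ∩ Arjun ∩ Teo ∩ Uma ∩ Nadia: 13:30-15:00, 15:30-16:30, 17:00-17:30.
So the common availability across everyone is 13:30-15:00, 15:30-16:30, 17:00-17:30.

13:30-15:00, 15:30-16:30, 17:00-17:30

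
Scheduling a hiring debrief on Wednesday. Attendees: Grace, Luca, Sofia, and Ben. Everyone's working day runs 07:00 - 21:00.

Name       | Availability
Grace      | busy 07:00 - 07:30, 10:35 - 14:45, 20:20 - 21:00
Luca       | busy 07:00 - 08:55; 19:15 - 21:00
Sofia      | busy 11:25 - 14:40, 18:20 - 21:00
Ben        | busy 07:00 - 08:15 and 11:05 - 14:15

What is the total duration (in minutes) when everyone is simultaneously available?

315

Grace free: 07:30-10:35, 14:45-20:20 (invert busy blocks within the working day).
Luca free: 08:55-19:15 (invert busy blocks within the working day).
Sofia free: 07:00-11:25, 14:40-18:20 (invert busy blocks within the working day).
Ben free: 08:15-11:05, 14:15-21:00 (invert busy blocks within the working day).
Grace ∩ Luca: 08:55-10:35, 14:45-19:15.
Grace ∩ Luca ∩ Sofia: 08:55-10:35, 14:45-18:20.
Grace ∩ Luca ∩ Sofia ∩ Ben: 08:55-10:35, 14:45-18:20.
Summing the common windows: 100 + 215 = 315 minutes.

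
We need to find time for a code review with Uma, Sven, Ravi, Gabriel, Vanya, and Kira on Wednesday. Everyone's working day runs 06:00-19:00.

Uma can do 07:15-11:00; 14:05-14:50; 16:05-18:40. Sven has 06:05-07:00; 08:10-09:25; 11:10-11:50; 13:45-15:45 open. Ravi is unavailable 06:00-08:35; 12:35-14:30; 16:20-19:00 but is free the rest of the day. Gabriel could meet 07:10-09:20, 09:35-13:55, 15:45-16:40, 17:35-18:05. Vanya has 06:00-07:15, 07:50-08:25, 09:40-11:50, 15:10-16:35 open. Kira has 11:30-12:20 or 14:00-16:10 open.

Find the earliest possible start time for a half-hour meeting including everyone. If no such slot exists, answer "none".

none

Uma free: 07:15-11:00, 14:05-14:50, 16:05-18:40.
Sven free: 06:05-07:00, 08:10-09:25, 11:10-11:50, 13:45-15:45.
Ravi free: 08:35-12:35, 14:30-16:20 (invert busy blocks within the working day).
Gabriel free: 07:10-09:20, 09:35-13:55, 15:45-16:40, 17:35-18:05.
Vanya free: 06:00-07:15, 07:50-08:25, 09:40-11:50, 15:10-16:35.
Kira free: 11:30-12:20, 14:00-16:10.
Uma ∩ Sven: 08:10-09:25, 14:05-14:50.
Uma ∩ Sven ∩ Ravi: 08:35-09:25, 14:30-14:50.
Uma ∩ Sven ∩ Ravi ∩ Gabriel: 08:35-09:20.
Uma ∩ Sven ∩ Ravi ∩ Gabriel ∩ Vanya: ∅.
Uma ∩ Sven ∩ Ravi ∩ Gabriel ∩ Vanya ∩ Kira: ∅.
There is no time when everyone is free.
No common window is at least 30 minutes long.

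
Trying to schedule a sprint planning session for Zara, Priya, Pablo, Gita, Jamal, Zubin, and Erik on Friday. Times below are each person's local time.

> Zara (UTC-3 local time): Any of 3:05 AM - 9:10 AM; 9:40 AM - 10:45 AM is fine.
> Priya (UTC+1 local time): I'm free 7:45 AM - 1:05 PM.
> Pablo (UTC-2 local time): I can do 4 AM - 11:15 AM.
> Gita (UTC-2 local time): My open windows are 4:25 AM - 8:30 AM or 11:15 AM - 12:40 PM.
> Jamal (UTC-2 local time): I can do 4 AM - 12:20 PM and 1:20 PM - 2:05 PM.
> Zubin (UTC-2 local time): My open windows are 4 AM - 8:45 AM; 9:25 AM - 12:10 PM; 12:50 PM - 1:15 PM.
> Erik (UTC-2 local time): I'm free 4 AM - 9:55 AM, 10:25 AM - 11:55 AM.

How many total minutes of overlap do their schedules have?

Zara in UTC: 06:05-12:10, 12:40-13:45 (add 3h to convert from UTC-3).
Priya in UTC: 06:45-12:05 (subtract 1h to convert from UTC+1).
Pablo in UTC: 06:00-13:15 (add 2h to convert from UTC-2).
Gita in UTC: 06:25-10:30, 13:15-14:40 (add 2h to convert from UTC-2).
Jamal in UTC: 06:00-14:20, 15:20-16:05 (add 2h to convert from UTC-2).
Zubin in UTC: 06:00-10:45, 11:25-14:10, 14:50-15:15 (add 2h to convert from UTC-2).
Erik in UTC: 06:00-11:55, 12:25-13:55 (add 2h to convert from UTC-2).
Zara ∩ Priya: 06:45-12:05.
Zara ∩ Priya ∩ Pablo: 06:45-12:05.
Zara ∩ Priya ∩ Pablo ∩ Gita: 06:45-10:30.
Zara ∩ Priya ∩ Pablo ∩ Gita ∩ Jamal: 06:45-10:30.
Zara ∩ Priya ∩ Pablo ∩ Gita ∩ Jamal ∩ Zubin: 06:45-10:30.
Zara ∩ Priya ∩ Pablo ∩ Gita ∩ Jamal ∩ Zubin ∩ Erik: 06:45-10:30.
That's a single block of 225 minutes.

225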